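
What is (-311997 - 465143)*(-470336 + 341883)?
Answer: 99825964420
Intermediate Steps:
(-311997 - 465143)*(-470336 + 341883) = -777140*(-128453) = 99825964420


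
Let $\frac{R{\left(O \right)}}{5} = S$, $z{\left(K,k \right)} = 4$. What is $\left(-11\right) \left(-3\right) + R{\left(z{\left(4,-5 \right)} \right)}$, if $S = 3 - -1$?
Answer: $53$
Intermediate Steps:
$S = 4$ ($S = 3 + 1 = 4$)
$R{\left(O \right)} = 20$ ($R{\left(O \right)} = 5 \cdot 4 = 20$)
$\left(-11\right) \left(-3\right) + R{\left(z{\left(4,-5 \right)} \right)} = \left(-11\right) \left(-3\right) + 20 = 33 + 20 = 53$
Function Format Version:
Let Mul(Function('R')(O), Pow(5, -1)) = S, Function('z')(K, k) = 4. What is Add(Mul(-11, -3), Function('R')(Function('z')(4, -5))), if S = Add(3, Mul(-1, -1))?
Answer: 53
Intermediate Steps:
S = 4 (S = Add(3, 1) = 4)
Function('R')(O) = 20 (Function('R')(O) = Mul(5, 4) = 20)
Add(Mul(-11, -3), Function('R')(Function('z')(4, -5))) = Add(Mul(-11, -3), 20) = Add(33, 20) = 53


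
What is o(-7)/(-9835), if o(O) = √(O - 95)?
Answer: -I*√102/9835 ≈ -0.0010269*I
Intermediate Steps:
o(O) = √(-95 + O)
o(-7)/(-9835) = √(-95 - 7)/(-9835) = √(-102)*(-1/9835) = (I*√102)*(-1/9835) = -I*√102/9835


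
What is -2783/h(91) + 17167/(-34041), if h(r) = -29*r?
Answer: 7061770/12833457 ≈ 0.55026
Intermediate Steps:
-2783/h(91) + 17167/(-34041) = -2783/((-29*91)) + 17167/(-34041) = -2783/(-2639) + 17167*(-1/34041) = -2783*(-1/2639) - 17167/34041 = 2783/2639 - 17167/34041 = 7061770/12833457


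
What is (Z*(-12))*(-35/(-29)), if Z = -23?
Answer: 9660/29 ≈ 333.10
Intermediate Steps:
(Z*(-12))*(-35/(-29)) = (-23*(-12))*(-35/(-29)) = 276*(-35*(-1/29)) = 276*(35/29) = 9660/29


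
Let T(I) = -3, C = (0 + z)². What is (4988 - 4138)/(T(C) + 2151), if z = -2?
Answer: 425/1074 ≈ 0.39572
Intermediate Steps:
C = 4 (C = (0 - 2)² = (-2)² = 4)
(4988 - 4138)/(T(C) + 2151) = (4988 - 4138)/(-3 + 2151) = 850/2148 = 850*(1/2148) = 425/1074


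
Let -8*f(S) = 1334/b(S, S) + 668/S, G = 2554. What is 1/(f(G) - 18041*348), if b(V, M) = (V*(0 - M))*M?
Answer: -66638109856/418371914868062685 ≈ -1.5928e-7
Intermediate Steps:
b(V, M) = -V*M² (b(V, M) = (V*(-M))*M = (-M*V)*M = -V*M²)
f(S) = -167/(2*S) + 667/(4*S³) (f(S) = -(1334/((-S*S²)) + 668/S)/8 = -(1334/((-S³)) + 668/S)/8 = -(1334*(-1/S³) + 668/S)/8 = -(-1334/S³ + 668/S)/8 = -167/(2*S) + 667/(4*S³))
1/(f(G) - 18041*348) = 1/((¼)*(667 - 334*2554²)/2554³ - 18041*348) = 1/((¼)*(1/16659527464)*(667 - 334*6522916) - 6278268) = 1/((¼)*(1/16659527464)*(667 - 2178653944) - 6278268) = 1/((¼)*(1/16659527464)*(-2178653277) - 6278268) = 1/(-2178653277/66638109856 - 6278268) = 1/(-418371914868062685/66638109856) = -66638109856/418371914868062685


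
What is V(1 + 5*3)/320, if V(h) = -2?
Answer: -1/160 ≈ -0.0062500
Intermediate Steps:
V(1 + 5*3)/320 = -2/320 = -2*1/320 = -1/160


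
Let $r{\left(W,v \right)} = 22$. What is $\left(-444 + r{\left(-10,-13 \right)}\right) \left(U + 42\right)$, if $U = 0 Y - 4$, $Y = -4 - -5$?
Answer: $-16036$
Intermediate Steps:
$Y = 1$ ($Y = -4 + 5 = 1$)
$U = -4$ ($U = 0 \cdot 1 - 4 = 0 - 4 = -4$)
$\left(-444 + r{\left(-10,-13 \right)}\right) \left(U + 42\right) = \left(-444 + 22\right) \left(-4 + 42\right) = \left(-422\right) 38 = -16036$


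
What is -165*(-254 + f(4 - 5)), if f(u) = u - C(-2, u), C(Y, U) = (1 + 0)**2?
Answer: 42240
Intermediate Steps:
C(Y, U) = 1 (C(Y, U) = 1**2 = 1)
f(u) = -1 + u (f(u) = u - 1*1 = u - 1 = -1 + u)
-165*(-254 + f(4 - 5)) = -165*(-254 + (-1 + (4 - 5))) = -165*(-254 + (-1 - 1)) = -165*(-254 - 2) = -165*(-256) = 42240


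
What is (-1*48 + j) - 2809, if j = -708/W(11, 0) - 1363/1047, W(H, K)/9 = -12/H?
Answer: -8751425/3141 ≈ -2786.2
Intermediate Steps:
W(H, K) = -108/H (W(H, K) = 9*(-12/H) = -108/H)
j = 222412/3141 (j = -708/((-108/11)) - 1363/1047 = -708/((-108*1/11)) - 1363*1/1047 = -708/(-108/11) - 1363/1047 = -708*(-11/108) - 1363/1047 = 649/9 - 1363/1047 = 222412/3141 ≈ 70.809)
(-1*48 + j) - 2809 = (-1*48 + 222412/3141) - 2809 = (-48 + 222412/3141) - 2809 = 71644/3141 - 2809 = -8751425/3141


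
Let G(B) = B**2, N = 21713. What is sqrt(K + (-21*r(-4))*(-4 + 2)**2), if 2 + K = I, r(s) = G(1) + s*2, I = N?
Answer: sqrt(22299) ≈ 149.33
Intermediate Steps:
I = 21713
r(s) = 1 + 2*s (r(s) = 1**2 + s*2 = 1 + 2*s)
K = 21711 (K = -2 + 21713 = 21711)
sqrt(K + (-21*r(-4))*(-4 + 2)**2) = sqrt(21711 + (-21*(1 + 2*(-4)))*(-4 + 2)**2) = sqrt(21711 - 21*(1 - 8)*(-2)**2) = sqrt(21711 - 21*(-7)*4) = sqrt(21711 + 147*4) = sqrt(21711 + 588) = sqrt(22299)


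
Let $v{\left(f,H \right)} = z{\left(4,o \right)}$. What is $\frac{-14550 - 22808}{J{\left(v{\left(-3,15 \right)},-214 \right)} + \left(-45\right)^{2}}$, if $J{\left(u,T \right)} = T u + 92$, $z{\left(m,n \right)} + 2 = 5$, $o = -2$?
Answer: $- \frac{37358}{1475} \approx -25.327$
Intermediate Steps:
$z{\left(m,n \right)} = 3$ ($z{\left(m,n \right)} = -2 + 5 = 3$)
$v{\left(f,H \right)} = 3$
$J{\left(u,T \right)} = 92 + T u$
$\frac{-14550 - 22808}{J{\left(v{\left(-3,15 \right)},-214 \right)} + \left(-45\right)^{2}} = \frac{-14550 - 22808}{\left(92 - 642\right) + \left(-45\right)^{2}} = - \frac{37358}{\left(92 - 642\right) + 2025} = - \frac{37358}{-550 + 2025} = - \frac{37358}{1475}$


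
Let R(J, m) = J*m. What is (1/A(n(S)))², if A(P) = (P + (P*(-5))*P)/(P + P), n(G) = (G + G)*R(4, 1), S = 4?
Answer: 4/25281 ≈ 0.00015822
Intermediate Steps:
n(G) = 8*G (n(G) = (G + G)*(4*1) = (2*G)*4 = 8*G)
A(P) = (P - 5*P²)/(2*P) (A(P) = (P + (-5*P)*P)/((2*P)) = (P - 5*P²)*(1/(2*P)) = (P - 5*P²)/(2*P))
(1/A(n(S)))² = (1/(½ - 20*4))² = (1/(½ - 5/2*32))² = (1/(½ - 80))² = (1/(-159/2))² = (-2/159)² = 4/25281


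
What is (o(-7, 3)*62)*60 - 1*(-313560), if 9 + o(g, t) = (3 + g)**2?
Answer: 339600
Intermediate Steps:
o(g, t) = -9 + (3 + g)**2
(o(-7, 3)*62)*60 - 1*(-313560) = (-7*(6 - 7)*62)*60 - 1*(-313560) = (-7*(-1)*62)*60 + 313560 = (7*62)*60 + 313560 = 434*60 + 313560 = 26040 + 313560 = 339600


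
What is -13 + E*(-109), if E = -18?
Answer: 1949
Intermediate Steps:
-13 + E*(-109) = -13 - 18*(-109) = -13 + 1962 = 1949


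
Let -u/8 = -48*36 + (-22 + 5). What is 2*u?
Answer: 27920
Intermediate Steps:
u = 13960 (u = -8*(-48*36 + (-22 + 5)) = -8*(-1728 - 17) = -8*(-1745) = 13960)
2*u = 2*13960 = 27920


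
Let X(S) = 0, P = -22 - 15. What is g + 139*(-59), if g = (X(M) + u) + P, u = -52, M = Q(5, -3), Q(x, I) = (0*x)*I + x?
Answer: -8290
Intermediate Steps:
Q(x, I) = x (Q(x, I) = 0*I + x = 0 + x = x)
P = -37
M = 5
g = -89 (g = (0 - 52) - 37 = -52 - 37 = -89)
g + 139*(-59) = -89 + 139*(-59) = -89 - 8201 = -8290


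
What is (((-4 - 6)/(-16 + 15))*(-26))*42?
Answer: -10920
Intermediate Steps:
(((-4 - 6)/(-16 + 15))*(-26))*42 = (-10/(-1)*(-26))*42 = (-10*(-1)*(-26))*42 = (10*(-26))*42 = -260*42 = -10920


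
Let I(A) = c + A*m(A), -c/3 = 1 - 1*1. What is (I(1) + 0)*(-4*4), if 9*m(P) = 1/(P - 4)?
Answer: 16/27 ≈ 0.59259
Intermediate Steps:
c = 0 (c = -3*(1 - 1*1) = -3*(1 - 1) = -3*0 = 0)
m(P) = 1/(9*(-4 + P)) (m(P) = 1/(9*(P - 4)) = 1/(9*(-4 + P)))
I(A) = A/(9*(-4 + A)) (I(A) = 0 + A*(1/(9*(-4 + A))) = 0 + A/(9*(-4 + A)) = A/(9*(-4 + A)))
(I(1) + 0)*(-4*4) = ((⅑)*1/(-4 + 1) + 0)*(-4*4) = ((⅑)*1/(-3) + 0)*(-16) = ((⅑)*1*(-⅓) + 0)*(-16) = (-1/27 + 0)*(-16) = -1/27*(-16) = 16/27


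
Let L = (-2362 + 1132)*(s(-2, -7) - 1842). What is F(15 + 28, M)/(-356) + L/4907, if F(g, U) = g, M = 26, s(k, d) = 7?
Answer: 803298799/1746892 ≈ 459.84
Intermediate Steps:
L = 2257050 (L = (-2362 + 1132)*(7 - 1842) = -1230*(-1835) = 2257050)
F(15 + 28, M)/(-356) + L/4907 = (15 + 28)/(-356) + 2257050/4907 = 43*(-1/356) + 2257050*(1/4907) = -43/356 + 2257050/4907 = 803298799/1746892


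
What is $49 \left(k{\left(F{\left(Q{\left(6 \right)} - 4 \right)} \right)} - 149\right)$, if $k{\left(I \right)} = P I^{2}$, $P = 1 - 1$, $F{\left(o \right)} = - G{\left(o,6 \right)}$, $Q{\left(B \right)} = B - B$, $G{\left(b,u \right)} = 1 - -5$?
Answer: $-7301$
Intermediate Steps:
$G{\left(b,u \right)} = 6$ ($G{\left(b,u \right)} = 1 + 5 = 6$)
$Q{\left(B \right)} = 0$
$F{\left(o \right)} = -6$ ($F{\left(o \right)} = \left(-1\right) 6 = -6$)
$P = 0$
$k{\left(I \right)} = 0$ ($k{\left(I \right)} = 0 I^{2} = 0$)
$49 \left(k{\left(F{\left(Q{\left(6 \right)} - 4 \right)} \right)} - 149\right) = 49 \left(0 - 149\right) = 49 \left(-149\right) = -7301$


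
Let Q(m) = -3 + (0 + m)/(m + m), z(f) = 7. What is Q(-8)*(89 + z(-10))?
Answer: -240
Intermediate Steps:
Q(m) = -5/2 (Q(m) = -3 + m/((2*m)) = -3 + m*(1/(2*m)) = -3 + 1/2 = -5/2)
Q(-8)*(89 + z(-10)) = -5*(89 + 7)/2 = -5/2*96 = -240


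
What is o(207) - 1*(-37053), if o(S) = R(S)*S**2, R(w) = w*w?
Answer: 1836073854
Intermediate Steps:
R(w) = w**2
o(S) = S**4 (o(S) = S**2*S**2 = S**4)
o(207) - 1*(-37053) = 207**4 - 1*(-37053) = 1836036801 + 37053 = 1836073854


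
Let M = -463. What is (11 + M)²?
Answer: 204304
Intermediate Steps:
(11 + M)² = (11 - 463)² = (-452)² = 204304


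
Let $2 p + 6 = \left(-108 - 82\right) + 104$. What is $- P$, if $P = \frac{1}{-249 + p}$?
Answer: $\frac{1}{295} \approx 0.0033898$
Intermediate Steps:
$p = -46$ ($p = -3 + \frac{\left(-108 - 82\right) + 104}{2} = -3 + \frac{-190 + 104}{2} = -3 + \frac{1}{2} \left(-86\right) = -3 - 43 = -46$)
$P = - \frac{1}{295}$ ($P = \frac{1}{-249 - 46} = \frac{1}{-295} = - \frac{1}{295} \approx -0.0033898$)
$- P = \left(-1\right) \left(- \frac{1}{295}\right) = \frac{1}{295}$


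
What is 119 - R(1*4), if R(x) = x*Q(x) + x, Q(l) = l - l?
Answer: 115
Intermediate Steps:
Q(l) = 0
R(x) = x (R(x) = x*0 + x = 0 + x = x)
119 - R(1*4) = 119 - 4 = 115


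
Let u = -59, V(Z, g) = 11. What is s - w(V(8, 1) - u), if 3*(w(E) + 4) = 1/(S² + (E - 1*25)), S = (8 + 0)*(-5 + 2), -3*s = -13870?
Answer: 8620721/1863 ≈ 4627.3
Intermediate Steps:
s = 13870/3 (s = -⅓*(-13870) = 13870/3 ≈ 4623.3)
S = -24 (S = 8*(-3) = -24)
w(E) = -4 + 1/(3*(551 + E)) (w(E) = -4 + 1/(3*((-24)² + (E - 1*25))) = -4 + 1/(3*(576 + (E - 25))) = -4 + 1/(3*(576 + (-25 + E))) = -4 + 1/(3*(551 + E)))
s - w(V(8, 1) - u) = 13870/3 - (-6611 - 12*(11 - 1*(-59)))/(3*(551 + (11 - 1*(-59)))) = 13870/3 - (-6611 - 12*(11 + 59))/(3*(551 + (11 + 59))) = 13870/3 - (-6611 - 12*70)/(3*(551 + 70)) = 13870/3 - (-6611 - 840)/(3*621) = 13870/3 - (-7451)/(3*621) = 13870/3 - 1*(-7451/1863) = 13870/3 + 7451/1863 = 8620721/1863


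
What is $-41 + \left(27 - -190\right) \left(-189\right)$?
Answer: $-41054$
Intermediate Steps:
$-41 + \left(27 - -190\right) \left(-189\right) = -41 + \left(27 + 190\right) \left(-189\right) = -41 + 217 \left(-189\right) = -41 - 41013 = -41054$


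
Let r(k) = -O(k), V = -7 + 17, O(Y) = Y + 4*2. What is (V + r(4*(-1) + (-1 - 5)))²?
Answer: 144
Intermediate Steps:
O(Y) = 8 + Y (O(Y) = Y + 8 = 8 + Y)
V = 10
r(k) = -8 - k (r(k) = -(8 + k) = -8 - k)
(V + r(4*(-1) + (-1 - 5)))² = (10 + (-8 - (4*(-1) + (-1 - 5))))² = (10 + (-8 - (-4 - 6)))² = (10 + (-8 - 1*(-10)))² = (10 + (-8 + 10))² = (10 + 2)² = 12² = 144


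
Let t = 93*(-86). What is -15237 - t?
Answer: -7239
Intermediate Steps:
t = -7998
-15237 - t = -15237 - 1*(-7998) = -15237 + 7998 = -7239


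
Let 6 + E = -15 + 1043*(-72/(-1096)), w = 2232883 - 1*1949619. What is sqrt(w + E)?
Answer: sqrt(5317473886)/137 ≈ 532.27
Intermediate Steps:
w = 283264 (w = 2232883 - 1949619 = 283264)
E = 6510/137 (E = -6 + (-15 + 1043*(-72/(-1096))) = -6 + (-15 + 1043*(-72*(-1/1096))) = -6 + (-15 + 1043*(9/137)) = -6 + (-15 + 9387/137) = -6 + 7332/137 = 6510/137 ≈ 47.518)
sqrt(w + E) = sqrt(283264 + 6510/137) = sqrt(38813678/137) = sqrt(5317473886)/137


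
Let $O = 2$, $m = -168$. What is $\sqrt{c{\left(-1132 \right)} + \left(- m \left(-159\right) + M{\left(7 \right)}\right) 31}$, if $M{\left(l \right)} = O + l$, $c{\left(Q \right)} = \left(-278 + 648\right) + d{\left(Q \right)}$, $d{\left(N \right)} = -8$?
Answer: $i \sqrt{827431} \approx 909.63 i$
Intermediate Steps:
$c{\left(Q \right)} = 362$ ($c{\left(Q \right)} = \left(-278 + 648\right) - 8 = 370 - 8 = 362$)
$M{\left(l \right)} = 2 + l$
$\sqrt{c{\left(-1132 \right)} + \left(- m \left(-159\right) + M{\left(7 \right)}\right) 31} = \sqrt{362 + \left(\left(-1\right) \left(-168\right) \left(-159\right) + \left(2 + 7\right)\right) 31} = \sqrt{362 + \left(168 \left(-159\right) + 9\right) 31} = \sqrt{362 + \left(-26712 + 9\right) 31} = \sqrt{362 - 827793} = \sqrt{-827431} = i \sqrt{827431}$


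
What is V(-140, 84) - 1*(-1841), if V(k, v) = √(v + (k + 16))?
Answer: 1841 + 2*I*√10 ≈ 1841.0 + 6.3246*I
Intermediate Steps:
V(k, v) = √(16 + k + v) (V(k, v) = √(v + (16 + k)) = √(16 + k + v))
V(-140, 84) - 1*(-1841) = √(16 - 140 + 84) - 1*(-1841) = √(-40) + 1841 = 2*I*√10 + 1841 = 1841 + 2*I*√10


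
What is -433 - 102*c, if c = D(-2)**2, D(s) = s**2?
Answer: -2065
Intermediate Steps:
c = 16 (c = ((-2)**2)**2 = 4**2 = 16)
-433 - 102*c = -433 - 102*16 = -433 - 1632 = -2065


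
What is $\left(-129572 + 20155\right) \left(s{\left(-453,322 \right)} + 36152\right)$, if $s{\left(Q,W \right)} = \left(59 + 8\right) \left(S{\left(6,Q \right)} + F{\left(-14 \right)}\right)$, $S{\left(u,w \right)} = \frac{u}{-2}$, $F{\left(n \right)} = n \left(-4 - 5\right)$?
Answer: $-4857348881$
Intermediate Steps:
$F{\left(n \right)} = - 9 n$ ($F{\left(n \right)} = n \left(-9\right) = - 9 n$)
$S{\left(u,w \right)} = - \frac{u}{2}$ ($S{\left(u,w \right)} = u \left(- \frac{1}{2}\right) = - \frac{u}{2}$)
$s{\left(Q,W \right)} = 8241$ ($s{\left(Q,W \right)} = \left(59 + 8\right) \left(\left(- \frac{1}{2}\right) 6 - -126\right) = 67 \left(-3 + 126\right) = 67 \cdot 123 = 8241$)
$\left(-129572 + 20155\right) \left(s{\left(-453,322 \right)} + 36152\right) = \left(-129572 + 20155\right) \left(8241 + 36152\right) = \left(-109417\right) 44393 = -4857348881$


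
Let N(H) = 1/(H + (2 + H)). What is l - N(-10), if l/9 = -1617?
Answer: -261953/18 ≈ -14553.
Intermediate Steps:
l = -14553 (l = 9*(-1617) = -14553)
N(H) = 1/(2 + 2*H)
l - N(-10) = -14553 - 1/(2*(1 - 10)) = -14553 - 1/(2*(-9)) = -14553 - (-1)/(2*9) = -14553 - 1*(-1/18) = -14553 + 1/18 = -261953/18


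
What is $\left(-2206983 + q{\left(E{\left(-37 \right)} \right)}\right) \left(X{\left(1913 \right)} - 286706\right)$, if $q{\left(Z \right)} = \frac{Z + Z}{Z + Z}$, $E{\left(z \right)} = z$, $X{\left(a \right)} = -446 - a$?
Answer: $637961251830$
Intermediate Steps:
$q{\left(Z \right)} = 1$ ($q{\left(Z \right)} = \frac{2 Z}{2 Z} = 2 Z \frac{1}{2 Z} = 1$)
$\left(-2206983 + q{\left(E{\left(-37 \right)} \right)}\right) \left(X{\left(1913 \right)} - 286706\right) = \left(-2206983 + 1\right) \left(\left(-446 - 1913\right) - 286706\right) = - 2206982 \left(\left(-446 - 1913\right) - 286706\right) = - 2206982 \left(-2359 - 286706\right) = \left(-2206982\right) \left(-289065\right) = 637961251830$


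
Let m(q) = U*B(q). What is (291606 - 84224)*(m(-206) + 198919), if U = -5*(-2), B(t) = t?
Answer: 40825013138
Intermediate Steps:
U = 10
m(q) = 10*q
(291606 - 84224)*(m(-206) + 198919) = (291606 - 84224)*(10*(-206) + 198919) = 207382*(-2060 + 198919) = 207382*196859 = 40825013138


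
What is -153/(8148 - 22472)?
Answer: 153/14324 ≈ 0.010681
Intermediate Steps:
-153/(8148 - 22472) = -153/(-14324) = -1/14324*(-153) = 153/14324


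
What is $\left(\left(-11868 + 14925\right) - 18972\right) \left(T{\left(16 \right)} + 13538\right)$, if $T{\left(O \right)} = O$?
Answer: $-215711910$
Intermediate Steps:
$\left(\left(-11868 + 14925\right) - 18972\right) \left(T{\left(16 \right)} + 13538\right) = \left(\left(-11868 + 14925\right) - 18972\right) \left(16 + 13538\right) = \left(3057 - 18972\right) 13554 = \left(-15915\right) 13554 = -215711910$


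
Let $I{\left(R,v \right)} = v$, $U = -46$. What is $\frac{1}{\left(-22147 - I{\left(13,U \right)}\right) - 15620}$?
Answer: $- \frac{1}{37721} \approx -2.651 \cdot 10^{-5}$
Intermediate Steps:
$\frac{1}{\left(-22147 - I{\left(13,U \right)}\right) - 15620} = \frac{1}{\left(-22147 - -46\right) - 15620} = \frac{1}{\left(-22147 + 46\right) - 15620} = \frac{1}{-22101 - 15620} = \frac{1}{-37721} = - \frac{1}{37721}$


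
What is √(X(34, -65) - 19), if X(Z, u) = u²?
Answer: √4206 ≈ 64.854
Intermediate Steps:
√(X(34, -65) - 19) = √((-65)² - 19) = √(4225 - 19) = √4206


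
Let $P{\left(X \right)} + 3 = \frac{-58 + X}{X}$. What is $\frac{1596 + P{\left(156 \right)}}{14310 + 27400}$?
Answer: $\frac{124303}{3253380} \approx 0.038207$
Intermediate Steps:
$P{\left(X \right)} = -3 + \frac{-58 + X}{X}$
$\frac{1596 + P{\left(156 \right)}}{14310 + 27400} = \frac{1596 - \left(2 + \frac{58}{156}\right)}{14310 + 27400} = \frac{1596 - \frac{185}{78}}{41710} = \left(1596 - \frac{185}{78}\right) \frac{1}{41710} = \frac{124303}{78} \cdot \frac{1}{41710} = \frac{124303}{3253380}$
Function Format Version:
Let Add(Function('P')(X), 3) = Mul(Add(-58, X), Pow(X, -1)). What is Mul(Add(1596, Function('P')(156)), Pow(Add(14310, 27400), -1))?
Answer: Rational(124303, 3253380) ≈ 0.038207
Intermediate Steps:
Function('P')(X) = Add(-3, Mul(Pow(X, -1), Add(-58, X))) (Function('P')(X) = Add(-3, Mul(Add(-58, X), Pow(X, -1))) = Add(-3, Mul(Pow(X, -1), Add(-58, X))))
Mul(Add(1596, Function('P')(156)), Pow(Add(14310, 27400), -1)) = Mul(Add(1596, Add(-2, Mul(-58, Pow(156, -1)))), Pow(Add(14310, 27400), -1)) = Mul(Add(1596, Add(-2, Mul(-58, Rational(1, 156)))), Pow(41710, -1)) = Mul(Add(1596, Add(-2, Rational(-29, 78))), Rational(1, 41710)) = Mul(Add(1596, Rational(-185, 78)), Rational(1, 41710)) = Mul(Rational(124303, 78), Rational(1, 41710)) = Rational(124303, 3253380)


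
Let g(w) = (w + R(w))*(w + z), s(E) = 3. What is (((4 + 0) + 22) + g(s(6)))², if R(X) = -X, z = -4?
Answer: 676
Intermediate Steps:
g(w) = 0 (g(w) = (w - w)*(w - 4) = 0*(-4 + w) = 0)
(((4 + 0) + 22) + g(s(6)))² = (((4 + 0) + 22) + 0)² = ((4 + 22) + 0)² = (26 + 0)² = 26² = 676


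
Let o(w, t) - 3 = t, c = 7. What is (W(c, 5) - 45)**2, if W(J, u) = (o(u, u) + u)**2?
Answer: 15376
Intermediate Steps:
o(w, t) = 3 + t
W(J, u) = (3 + 2*u)**2 (W(J, u) = ((3 + u) + u)**2 = (3 + 2*u)**2)
(W(c, 5) - 45)**2 = ((3 + 2*5)**2 - 45)**2 = ((3 + 10)**2 - 45)**2 = (13**2 - 45)**2 = (169 - 45)**2 = 124**2 = 15376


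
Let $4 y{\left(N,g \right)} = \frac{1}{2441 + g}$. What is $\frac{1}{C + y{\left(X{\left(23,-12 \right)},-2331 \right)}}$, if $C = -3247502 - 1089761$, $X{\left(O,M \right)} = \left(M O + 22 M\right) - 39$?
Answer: $- \frac{440}{1908395719} \approx -2.3056 \cdot 10^{-7}$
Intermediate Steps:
$X{\left(O,M \right)} = -39 + 22 M + M O$ ($X{\left(O,M \right)} = \left(22 M + M O\right) - 39 = -39 + 22 M + M O$)
$y{\left(N,g \right)} = \frac{1}{4 \left(2441 + g\right)}$
$C = -4337263$
$\frac{1}{C + y{\left(X{\left(23,-12 \right)},-2331 \right)}} = \frac{1}{-4337263 + \frac{1}{4 \left(2441 - 2331\right)}} = \frac{1}{-4337263 + \frac{1}{4 \cdot 110}} = \frac{1}{-4337263 + \frac{1}{4} \cdot \frac{1}{110}} = \frac{1}{-4337263 + \frac{1}{440}} = \frac{1}{- \frac{1908395719}{440}} = - \frac{440}{1908395719}$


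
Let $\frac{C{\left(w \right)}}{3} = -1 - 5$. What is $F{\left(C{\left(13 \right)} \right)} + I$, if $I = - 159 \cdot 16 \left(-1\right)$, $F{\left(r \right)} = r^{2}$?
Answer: $2868$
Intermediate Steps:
$C{\left(w \right)} = -18$ ($C{\left(w \right)} = 3 \left(-1 - 5\right) = 3 \left(-6\right) = -18$)
$I = 2544$ ($I = \left(-159\right) \left(-16\right) = 2544$)
$F{\left(C{\left(13 \right)} \right)} + I = \left(-18\right)^{2} + 2544 = 324 + 2544 = 2868$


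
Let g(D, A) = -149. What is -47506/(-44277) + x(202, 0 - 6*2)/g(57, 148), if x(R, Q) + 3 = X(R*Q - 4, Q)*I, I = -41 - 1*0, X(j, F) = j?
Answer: -4400475571/6597273 ≈ -667.01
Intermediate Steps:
I = -41 (I = -41 + 0 = -41)
x(R, Q) = 161 - 41*Q*R (x(R, Q) = -3 + (R*Q - 4)*(-41) = -3 + (Q*R - 4)*(-41) = -3 + (-4 + Q*R)*(-41) = -3 + (164 - 41*Q*R) = 161 - 41*Q*R)
-47506/(-44277) + x(202, 0 - 6*2)/g(57, 148) = -47506/(-44277) + (161 - 41*(0 - 6*2)*202)/(-149) = -47506*(-1/44277) + (161 - 41*(0 - 12)*202)*(-1/149) = 47506/44277 + (161 - 41*(-12)*202)*(-1/149) = 47506/44277 + (161 + 99384)*(-1/149) = 47506/44277 + 99545*(-1/149) = 47506/44277 - 99545/149 = -4400475571/6597273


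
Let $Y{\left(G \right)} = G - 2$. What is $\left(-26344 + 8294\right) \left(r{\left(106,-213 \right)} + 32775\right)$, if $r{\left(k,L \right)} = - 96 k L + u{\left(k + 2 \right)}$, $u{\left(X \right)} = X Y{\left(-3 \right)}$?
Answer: $-39705000150$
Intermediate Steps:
$Y{\left(G \right)} = -2 + G$ ($Y{\left(G \right)} = G - 2 = -2 + G$)
$u{\left(X \right)} = - 5 X$ ($u{\left(X \right)} = X \left(-2 - 3\right) = X \left(-5\right) = - 5 X$)
$r{\left(k,L \right)} = -10 - 5 k - 96 L k$ ($r{\left(k,L \right)} = - 96 k L - 5 \left(k + 2\right) = - 96 L k - 5 \left(2 + k\right) = - 96 L k - \left(10 + 5 k\right) = -10 - 5 k - 96 L k$)
$\left(-26344 + 8294\right) \left(r{\left(106,-213 \right)} + 32775\right) = \left(-26344 + 8294\right) \left(\left(-10 - 530 - \left(-20448\right) 106\right) + 32775\right) = - 18050 \left(\left(-10 - 530 + 2167488\right) + 32775\right) = - 18050 \left(2166948 + 32775\right) = \left(-18050\right) 2199723 = -39705000150$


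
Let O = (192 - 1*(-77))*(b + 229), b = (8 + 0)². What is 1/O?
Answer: 1/78817 ≈ 1.2688e-5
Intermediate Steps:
b = 64 (b = 8² = 64)
O = 78817 (O = (192 - 1*(-77))*(64 + 229) = (192 + 77)*293 = 269*293 = 78817)
1/O = 1/78817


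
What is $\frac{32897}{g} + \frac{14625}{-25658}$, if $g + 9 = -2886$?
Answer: $- \frac{886410601}{74279910} \approx -11.933$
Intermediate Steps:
$g = -2895$ ($g = -9 - 2886 = -2895$)
$\frac{32897}{g} + \frac{14625}{-25658} = \frac{32897}{-2895} + \frac{14625}{-25658} = 32897 \left(- \frac{1}{2895}\right) + 14625 \left(- \frac{1}{25658}\right) = - \frac{32897}{2895} - \frac{14625}{25658} = - \frac{886410601}{74279910}$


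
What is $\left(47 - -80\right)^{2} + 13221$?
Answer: $29350$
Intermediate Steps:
$\left(47 - -80\right)^{2} + 13221 = \left(47 + 80\right)^{2} + 13221 = 127^{2} + 13221 = 16129 + 13221 = 29350$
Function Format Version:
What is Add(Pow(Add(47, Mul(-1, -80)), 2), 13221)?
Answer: 29350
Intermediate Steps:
Add(Pow(Add(47, Mul(-1, -80)), 2), 13221) = Add(Pow(Add(47, 80), 2), 13221) = Add(Pow(127, 2), 13221) = Add(16129, 13221) = 29350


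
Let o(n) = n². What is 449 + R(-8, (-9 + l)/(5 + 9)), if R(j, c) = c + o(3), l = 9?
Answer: 458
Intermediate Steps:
R(j, c) = 9 + c (R(j, c) = c + 3² = c + 9 = 9 + c)
449 + R(-8, (-9 + l)/(5 + 9)) = 449 + (9 + (-9 + 9)/(5 + 9)) = 449 + (9 + 0/14) = 449 + (9 + 0*(1/14)) = 449 + (9 + 0) = 449 + 9 = 458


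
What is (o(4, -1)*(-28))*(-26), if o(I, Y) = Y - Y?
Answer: 0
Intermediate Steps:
o(I, Y) = 0
(o(4, -1)*(-28))*(-26) = (0*(-28))*(-26) = 0*(-26) = 0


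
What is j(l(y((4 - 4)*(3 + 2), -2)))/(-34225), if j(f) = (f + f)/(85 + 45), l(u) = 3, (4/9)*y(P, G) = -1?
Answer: -3/2224625 ≈ -1.3485e-6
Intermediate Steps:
y(P, G) = -9/4 (y(P, G) = (9/4)*(-1) = -9/4)
j(f) = f/65 (j(f) = (2*f)/130 = (2*f)*(1/130) = f/65)
j(l(y((4 - 4)*(3 + 2), -2)))/(-34225) = ((1/65)*3)/(-34225) = (3/65)*(-1/34225) = -3/2224625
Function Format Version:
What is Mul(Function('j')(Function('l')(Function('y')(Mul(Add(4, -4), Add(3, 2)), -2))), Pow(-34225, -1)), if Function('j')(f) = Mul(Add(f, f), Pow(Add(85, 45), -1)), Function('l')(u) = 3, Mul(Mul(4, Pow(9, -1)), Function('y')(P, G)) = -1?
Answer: Rational(-3, 2224625) ≈ -1.3485e-6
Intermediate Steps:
Function('y')(P, G) = Rational(-9, 4) (Function('y')(P, G) = Mul(Rational(9, 4), -1) = Rational(-9, 4))
Function('j')(f) = Mul(Rational(1, 65), f) (Function('j')(f) = Mul(Mul(2, f), Pow(130, -1)) = Mul(Mul(2, f), Rational(1, 130)) = Mul(Rational(1, 65), f))
Mul(Function('j')(Function('l')(Function('y')(Mul(Add(4, -4), Add(3, 2)), -2))), Pow(-34225, -1)) = Mul(Mul(Rational(1, 65), 3), Pow(-34225, -1)) = Mul(Rational(3, 65), Rational(-1, 34225)) = Rational(-3, 2224625)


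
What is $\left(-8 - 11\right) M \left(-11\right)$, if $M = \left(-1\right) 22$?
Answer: $-4598$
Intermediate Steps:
$M = -22$
$\left(-8 - 11\right) M \left(-11\right) = \left(-8 - 11\right) \left(-22\right) \left(-11\right) = \left(-19\right) \left(-22\right) \left(-11\right) = 418 \left(-11\right) = -4598$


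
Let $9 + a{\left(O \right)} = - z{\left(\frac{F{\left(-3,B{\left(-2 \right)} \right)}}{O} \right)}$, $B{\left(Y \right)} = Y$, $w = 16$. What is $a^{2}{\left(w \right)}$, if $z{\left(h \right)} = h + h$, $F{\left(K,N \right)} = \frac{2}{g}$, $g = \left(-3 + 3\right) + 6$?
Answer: $\frac{47089}{576} \approx 81.752$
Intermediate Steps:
$g = 6$ ($g = 0 + 6 = 6$)
$F{\left(K,N \right)} = \frac{1}{3}$ ($F{\left(K,N \right)} = \frac{2}{6} = 2 \cdot \frac{1}{6} = \frac{1}{3}$)
$z{\left(h \right)} = 2 h$
$a{\left(O \right)} = -9 - \frac{2}{3 O}$ ($a{\left(O \right)} = -9 - 2 \frac{1}{3 O} = -9 - \frac{2}{3 O}$)
$a^{2}{\left(w \right)} = \left(-9 - \frac{2}{3 \cdot 16}\right)^{2} = \left(-9 - \frac{1}{24}\right)^{2} = \left(- \frac{217}{24}\right)^{2} = \frac{47089}{576}$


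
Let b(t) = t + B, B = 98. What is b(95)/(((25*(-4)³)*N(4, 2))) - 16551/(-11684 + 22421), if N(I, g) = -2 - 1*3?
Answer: -14481751/9544000 ≈ -1.5174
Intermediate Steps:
N(I, g) = -5 (N(I, g) = -2 - 3 = -5)
b(t) = 98 + t (b(t) = t + 98 = 98 + t)
b(95)/(((25*(-4)³)*N(4, 2))) - 16551/(-11684 + 22421) = (98 + 95)/(((25*(-4)³)*(-5))) - 16551/(-11684 + 22421) = 193/(((25*(-64))*(-5))) - 16551/10737 = 193/((-1600*(-5))) - 16551*1/10737 = 193/8000 - 1839/1193 = -14481751/9544000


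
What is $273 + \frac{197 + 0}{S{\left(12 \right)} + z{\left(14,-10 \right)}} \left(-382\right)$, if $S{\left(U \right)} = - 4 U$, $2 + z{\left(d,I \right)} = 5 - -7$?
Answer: $\frac{42814}{19} \approx 2253.4$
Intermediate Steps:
$z{\left(d,I \right)} = 10$ ($z{\left(d,I \right)} = -2 + \left(5 - -7\right) = -2 + \left(5 + 7\right) = -2 + 12 = 10$)
$273 + \frac{197 + 0}{S{\left(12 \right)} + z{\left(14,-10 \right)}} \left(-382\right) = 273 + \frac{197 + 0}{\left(-4\right) 12 + 10} \left(-382\right) = 273 + \frac{197}{-48 + 10} \left(-382\right) = 273 + \frac{197}{-38} \left(-382\right) = 273 + 197 \left(- \frac{1}{38}\right) \left(-382\right) = 273 - - \frac{37627}{19} = 273 + \frac{37627}{19} = \frac{42814}{19}$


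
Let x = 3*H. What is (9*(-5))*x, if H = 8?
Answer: -1080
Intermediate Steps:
x = 24 (x = 3*8 = 24)
(9*(-5))*x = (9*(-5))*24 = -45*24 = -1080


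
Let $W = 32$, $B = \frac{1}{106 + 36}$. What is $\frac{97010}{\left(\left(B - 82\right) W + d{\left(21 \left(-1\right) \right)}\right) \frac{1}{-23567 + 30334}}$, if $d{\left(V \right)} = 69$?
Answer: $- \frac{46609133570}{181389} \approx -2.5696 \cdot 10^{5}$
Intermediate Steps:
$B = \frac{1}{142} \approx 0.0070423$
$\frac{97010}{\left(\left(B - 82\right) W + d{\left(21 \left(-1\right) \right)}\right) \frac{1}{-23567 + 30334}} = \frac{97010}{\left(\left(\frac{1}{142} - 82\right) 32 + 69\right) \frac{1}{-23567 + 30334}} = \frac{97010}{\left(\left(- \frac{11643}{142}\right) 32 + 69\right) \frac{1}{6767}} = \frac{97010}{\left(- \frac{186288}{71} + 69\right) \frac{1}{6767}} = \frac{97010}{\left(- \frac{181389}{71}\right) \frac{1}{6767}} = \frac{97010}{- \frac{181389}{480457}} = 97010 \left(- \frac{480457}{181389}\right) = - \frac{46609133570}{181389}$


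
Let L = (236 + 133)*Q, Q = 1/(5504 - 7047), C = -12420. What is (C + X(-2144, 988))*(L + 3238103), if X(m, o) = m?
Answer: -72767461243840/1543 ≈ -4.7160e+10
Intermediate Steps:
Q = -1/1543 (Q = 1/(-1543) = -1/1543 ≈ -0.00064809)
L = -369/1543 (L = (236 + 133)*(-1/1543) = 369*(-1/1543) = -369/1543 ≈ -0.23914)
(C + X(-2144, 988))*(L + 3238103) = (-12420 - 2144)*(-369/1543 + 3238103) = -14564*4996392560/1543 = -72767461243840/1543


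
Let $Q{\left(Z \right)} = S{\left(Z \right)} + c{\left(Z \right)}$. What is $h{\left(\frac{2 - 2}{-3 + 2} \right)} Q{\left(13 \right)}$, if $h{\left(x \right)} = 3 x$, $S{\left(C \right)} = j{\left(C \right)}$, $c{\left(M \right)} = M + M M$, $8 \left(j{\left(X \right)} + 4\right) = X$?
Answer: $0$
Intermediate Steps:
$j{\left(X \right)} = -4 + \frac{X}{8}$
$c{\left(M \right)} = M + M^{2}$
$S{\left(C \right)} = -4 + \frac{C}{8}$
$Q{\left(Z \right)} = -4 + \frac{Z}{8} + Z \left(1 + Z\right)$ ($Q{\left(Z \right)} = \left(-4 + \frac{Z}{8}\right) + Z \left(1 + Z\right) = -4 + \frac{Z}{8} + Z \left(1 + Z\right)$)
$h{\left(\frac{2 - 2}{-3 + 2} \right)} Q{\left(13 \right)} = 3 \frac{2 - 2}{-3 + 2} \left(-4 + 13^{2} + \frac{9}{8} \cdot 13\right) = 3 \frac{0}{-1} \left(-4 + 169 + \frac{117}{8}\right) = 3 \cdot 0 \left(-1\right) \frac{1437}{8} = 3 \cdot 0 \cdot \frac{1437}{8} = 0 \cdot \frac{1437}{8} = 0$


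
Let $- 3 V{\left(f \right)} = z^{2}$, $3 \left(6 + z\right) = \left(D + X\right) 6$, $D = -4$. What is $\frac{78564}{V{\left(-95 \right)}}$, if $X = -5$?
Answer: $- \frac{6547}{16} \approx -409.19$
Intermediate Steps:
$z = -24$ ($z = -6 + \frac{\left(-4 - 5\right) 6}{3} = -6 + \frac{\left(-9\right) 6}{3} = -6 + \frac{1}{3} \left(-54\right) = -6 - 18 = -24$)
$V{\left(f \right)} = -192$ ($V{\left(f \right)} = - \frac{\left(-24\right)^{2}}{3} = \left(- \frac{1}{3}\right) 576 = -192$)
$\frac{78564}{V{\left(-95 \right)}} = \frac{78564}{-192} = 78564 \left(- \frac{1}{192}\right) = - \frac{6547}{16}$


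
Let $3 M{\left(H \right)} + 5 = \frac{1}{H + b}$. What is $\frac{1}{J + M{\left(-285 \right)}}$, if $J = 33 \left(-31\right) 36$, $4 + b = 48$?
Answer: $- \frac{241}{8875950} \approx -2.7152 \cdot 10^{-5}$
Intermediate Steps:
$b = 44$ ($b = -4 + 48 = 44$)
$M{\left(H \right)} = - \frac{5}{3} + \frac{1}{3 \left(44 + H\right)}$ ($M{\left(H \right)} = - \frac{5}{3} + \frac{1}{3 \left(H + 44\right)} = - \frac{5}{3} + \frac{1}{3 \left(44 + H\right)}$)
$J = -36828$ ($J = \left(-1023\right) 36 = -36828$)
$\frac{1}{J + M{\left(-285 \right)}} = \frac{1}{-36828 + \frac{-219 - -1425}{3 \left(44 - 285\right)}} = \frac{1}{-36828 + \frac{-219 + 1425}{3 \left(-241\right)}} = \frac{1}{-36828 + \frac{1}{3} \left(- \frac{1}{241}\right) 1206} = \frac{1}{-36828 - \frac{402}{241}} = \frac{1}{- \frac{8875950}{241}} = - \frac{241}{8875950}$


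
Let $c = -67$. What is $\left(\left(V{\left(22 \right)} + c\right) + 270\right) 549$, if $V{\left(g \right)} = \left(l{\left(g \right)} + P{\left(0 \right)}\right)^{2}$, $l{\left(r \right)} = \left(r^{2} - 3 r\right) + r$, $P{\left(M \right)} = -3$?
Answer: $104953428$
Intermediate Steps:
$l{\left(r \right)} = r^{2} - 2 r$
$V{\left(g \right)} = \left(-3 + g \left(-2 + g\right)\right)^{2}$ ($V{\left(g \right)} = \left(g \left(-2 + g\right) - 3\right)^{2} = \left(-3 + g \left(-2 + g\right)\right)^{2}$)
$\left(\left(V{\left(22 \right)} + c\right) + 270\right) 549 = \left(\left(\left(-3 + 22 \left(-2 + 22\right)\right)^{2} - 67\right) + 270\right) 549 = \left(\left(\left(-3 + 22 \cdot 20\right)^{2} - 67\right) + 270\right) 549 = \left(\left(\left(-3 + 440\right)^{2} - 67\right) + 270\right) 549 = \left(\left(437^{2} - 67\right) + 270\right) 549 = \left(\left(190969 - 67\right) + 270\right) 549 = \left(190902 + 270\right) 549 = 191172 \cdot 549 = 104953428$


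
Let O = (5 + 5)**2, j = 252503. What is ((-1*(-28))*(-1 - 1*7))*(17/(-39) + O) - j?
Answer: -10717409/39 ≈ -2.7481e+5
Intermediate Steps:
O = 100 (O = 10**2 = 100)
((-1*(-28))*(-1 - 1*7))*(17/(-39) + O) - j = ((-1*(-28))*(-1 - 1*7))*(17/(-39) + 100) - 1*252503 = (28*(-1 - 7))*(17*(-1/39) + 100) - 252503 = (28*(-8))*(-17/39 + 100) - 252503 = -224*3883/39 - 252503 = -869792/39 - 252503 = -10717409/39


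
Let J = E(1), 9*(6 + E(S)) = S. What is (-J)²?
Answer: 2809/81 ≈ 34.679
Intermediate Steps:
E(S) = -6 + S/9
J = -53/9 (J = -6 + (⅑)*1 = -6 + ⅑ = -53/9 ≈ -5.8889)
(-J)² = (-1*(-53/9))² = (53/9)² = 2809/81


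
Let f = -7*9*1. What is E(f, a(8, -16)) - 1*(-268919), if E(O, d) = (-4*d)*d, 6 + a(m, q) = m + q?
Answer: 268135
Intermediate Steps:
a(m, q) = -6 + m + q (a(m, q) = -6 + (m + q) = -6 + m + q)
f = -63 (f = -63*1 = -63)
E(O, d) = -4*d²
E(f, a(8, -16)) - 1*(-268919) = -4*(-6 + 8 - 16)² - 1*(-268919) = -4*(-14)² + 268919 = -4*196 + 268919 = -784 + 268919 = 268135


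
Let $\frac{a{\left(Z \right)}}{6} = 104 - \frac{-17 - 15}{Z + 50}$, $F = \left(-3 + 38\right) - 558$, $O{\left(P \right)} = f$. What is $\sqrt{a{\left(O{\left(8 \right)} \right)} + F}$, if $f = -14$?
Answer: $\frac{\sqrt{957}}{3} \approx 10.312$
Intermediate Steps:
$O{\left(P \right)} = -14$
$F = -523$ ($F = 35 - 558 = -523$)
$a{\left(Z \right)} = 624 + \frac{192}{50 + Z}$ ($a{\left(Z \right)} = 6 \left(104 - \frac{-17 - 15}{Z + 50}\right) = 6 \left(104 - - \frac{32}{50 + Z}\right) = 6 \left(104 + \frac{32}{50 + Z}\right) = 624 + \frac{192}{50 + Z}$)
$\sqrt{a{\left(O{\left(8 \right)} \right)} + F} = \sqrt{\frac{48 \left(654 + 13 \left(-14\right)\right)}{50 - 14} - 523} = \sqrt{\frac{48 \left(654 - 182\right)}{36} - 523} = \sqrt{48 \cdot \frac{1}{36} \cdot 472 - 523} = \sqrt{\frac{1888}{3} - 523} = \sqrt{\frac{319}{3}} = \frac{\sqrt{957}}{3}$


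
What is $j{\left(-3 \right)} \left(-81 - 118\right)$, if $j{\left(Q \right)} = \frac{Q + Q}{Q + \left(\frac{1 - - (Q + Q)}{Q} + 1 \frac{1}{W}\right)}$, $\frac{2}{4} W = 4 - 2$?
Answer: $- \frac{14328}{13} \approx -1102.2$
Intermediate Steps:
$W = 4$ ($W = 2 \left(4 - 2\right) = 2 \cdot 2 = 4$)
$j{\left(Q \right)} = \frac{2 Q}{\frac{1}{4} + Q + \frac{1 + 2 Q}{Q}}$ ($j{\left(Q \right)} = \frac{Q + Q}{Q + \left(\frac{1 - - (Q + Q)}{Q} + 1 \cdot \frac{1}{4}\right)} = \frac{2 Q}{Q + \left(\frac{1 - - 2 Q}{Q} + 1 \cdot \frac{1}{4}\right)} = \frac{2 Q}{Q + \left(\frac{1 - - 2 Q}{Q} + \frac{1}{4}\right)} = \frac{2 Q}{Q + \left(\frac{1 + 2 Q}{Q} + \frac{1}{4}\right)} = \frac{2 Q}{Q + \left(\frac{1}{4} + \frac{1 + 2 Q}{Q}\right)} = \frac{2 Q}{\frac{1}{4} + Q + \frac{1 + 2 Q}{Q}}$)
$j{\left(-3 \right)} \left(-81 - 118\right) = \frac{8 \left(-3\right)^{2}}{4 + 4 \left(-3\right)^{2} + 9 \left(-3\right)} \left(-81 - 118\right) = 8 \cdot 9 \frac{1}{4 + 4 \cdot 9 - 27} \left(-199\right) = 8 \cdot 9 \frac{1}{4 + 36 - 27} \left(-199\right) = 8 \cdot 9 \cdot \frac{1}{13} \left(-199\right) = \frac{72}{13} \left(-199\right) = - \frac{14328}{13}$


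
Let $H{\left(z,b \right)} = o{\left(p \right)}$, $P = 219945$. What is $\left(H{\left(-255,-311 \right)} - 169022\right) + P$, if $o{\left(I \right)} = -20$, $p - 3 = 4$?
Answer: $50903$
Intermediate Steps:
$p = 7$ ($p = 3 + 4 = 7$)
$H{\left(z,b \right)} = -20$
$\left(H{\left(-255,-311 \right)} - 169022\right) + P = \left(-20 - 169022\right) + 219945 = -169042 + 219945 = 50903$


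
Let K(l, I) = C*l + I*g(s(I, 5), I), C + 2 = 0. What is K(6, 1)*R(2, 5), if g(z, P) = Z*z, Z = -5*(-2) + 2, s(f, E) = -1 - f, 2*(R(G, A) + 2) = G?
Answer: 36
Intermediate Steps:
C = -2 (C = -2 + 0 = -2)
R(G, A) = -2 + G/2
Z = 12 (Z = 10 + 2 = 12)
g(z, P) = 12*z
K(l, I) = -2*l + I*(-12 - 12*I) (K(l, I) = -2*l + I*(12*(-1 - I)) = -2*l + I*(-12 - 12*I))
K(6, 1)*R(2, 5) = (-2*6 - 12*1*(1 + 1))*(-2 + (½)*2) = (-12 - 12*1*2)*(-2 + 1) = (-12 - 24)*(-1) = -36*(-1) = 36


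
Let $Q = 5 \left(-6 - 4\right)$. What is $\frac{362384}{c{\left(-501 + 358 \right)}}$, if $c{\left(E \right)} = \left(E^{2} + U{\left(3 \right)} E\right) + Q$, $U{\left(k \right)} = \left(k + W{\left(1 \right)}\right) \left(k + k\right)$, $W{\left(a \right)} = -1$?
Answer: $\frac{362384}{18683} \approx 19.396$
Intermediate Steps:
$U{\left(k \right)} = 2 k \left(-1 + k\right)$ ($U{\left(k \right)} = \left(k - 1\right) \left(k + k\right) = \left(-1 + k\right) 2 k = 2 k \left(-1 + k\right)$)
$Q = -50$ ($Q = 5 \left(-10\right) = -50$)
$c{\left(E \right)} = -50 + E^{2} + 12 E$ ($c{\left(E \right)} = \left(E^{2} + 2 \cdot 3 \left(-1 + 3\right) E\right) - 50 = \left(E^{2} + 2 \cdot 3 \cdot 2 E\right) - 50 = \left(E^{2} + 12 E\right) - 50 = -50 + E^{2} + 12 E$)
$\frac{362384}{c{\left(-501 + 358 \right)}} = \frac{362384}{-50 + \left(-501 + 358\right)^{2} + 12 \left(-501 + 358\right)} = \frac{362384}{-50 + \left(-143\right)^{2} + 12 \left(-143\right)} = \frac{362384}{-50 + 20449 - 1716} = \frac{362384}{18683}$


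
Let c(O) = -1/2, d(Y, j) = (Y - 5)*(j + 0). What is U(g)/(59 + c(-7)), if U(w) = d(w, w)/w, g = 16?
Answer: 22/117 ≈ 0.18803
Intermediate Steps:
d(Y, j) = j*(-5 + Y) (d(Y, j) = (-5 + Y)*j = j*(-5 + Y))
c(O) = -½ (c(O) = -1*½ = -½)
U(w) = -5 + w (U(w) = (w*(-5 + w))/w = -5 + w)
U(g)/(59 + c(-7)) = (-5 + 16)/(59 - ½) = 11/(117/2) = (2/117)*11 = 22/117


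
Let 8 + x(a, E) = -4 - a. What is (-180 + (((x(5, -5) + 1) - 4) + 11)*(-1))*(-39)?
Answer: 6669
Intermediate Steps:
x(a, E) = -12 - a (x(a, E) = -8 + (-4 - a) = -12 - a)
(-180 + (((x(5, -5) + 1) - 4) + 11)*(-1))*(-39) = (-180 + ((((-12 - 1*5) + 1) - 4) + 11)*(-1))*(-39) = (-180 + ((((-12 - 5) + 1) - 4) + 11)*(-1))*(-39) = (-180 + (((-17 + 1) - 4) + 11)*(-1))*(-39) = (-180 + ((-16 - 4) + 11)*(-1))*(-39) = (-180 + (-20 + 11)*(-1))*(-39) = (-180 - 9*(-1))*(-39) = (-180 + 9)*(-39) = -171*(-39) = 6669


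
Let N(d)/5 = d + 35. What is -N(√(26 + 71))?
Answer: -175 - 5*√97 ≈ -224.24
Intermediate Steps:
N(d) = 175 + 5*d (N(d) = 5*(d + 35) = 5*(35 + d) = 175 + 5*d)
-N(√(26 + 71)) = -(175 + 5*√(26 + 71)) = -(175 + 5*√97) = -175 - 5*√97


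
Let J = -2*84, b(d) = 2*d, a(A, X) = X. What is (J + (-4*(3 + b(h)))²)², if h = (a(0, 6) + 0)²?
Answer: 8069788224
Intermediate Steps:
h = 36 (h = (6 + 0)² = 6² = 36)
J = -168
(J + (-4*(3 + b(h)))²)² = (-168 + (-4*(3 + 2*36))²)² = (-168 + (-4*(3 + 72))²)² = (-168 + (-4*75)²)² = (-168 + (-300)²)² = (-168 + 90000)² = 89832² = 8069788224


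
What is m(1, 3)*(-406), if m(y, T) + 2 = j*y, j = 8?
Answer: -2436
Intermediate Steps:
m(y, T) = -2 + 8*y
m(1, 3)*(-406) = (-2 + 8*1)*(-406) = (-2 + 8)*(-406) = 6*(-406) = -2436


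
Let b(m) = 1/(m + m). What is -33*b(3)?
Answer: -11/2 ≈ -5.5000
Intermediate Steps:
b(m) = 1/(2*m)
-33*b(3) = -33/(2*3) = -33*⅙ = -11/2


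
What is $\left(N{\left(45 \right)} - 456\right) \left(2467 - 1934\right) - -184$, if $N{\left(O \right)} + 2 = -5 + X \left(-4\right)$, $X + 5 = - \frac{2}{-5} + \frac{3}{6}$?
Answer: $- \frac{1189269}{5} \approx -2.3785 \cdot 10^{5}$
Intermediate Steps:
$X = - \frac{41}{10}$ ($X = -5 + \left(- \frac{2}{-5} + \frac{3}{6}\right) = -5 + \left(\left(-2\right) \left(- \frac{1}{5}\right) + 3 \cdot \frac{1}{6}\right) = -5 + \left(\frac{2}{5} + \frac{1}{2}\right) = -5 + \frac{9}{10} = - \frac{41}{10} \approx -4.1$)
$N{\left(O \right)} = \frac{47}{5}$ ($N{\left(O \right)} = -2 - - \frac{57}{5} = -2 + \left(-5 + \frac{82}{5}\right) = -2 + \frac{57}{5} = \frac{47}{5}$)
$\left(N{\left(45 \right)} - 456\right) \left(2467 - 1934\right) - -184 = \left(\frac{47}{5} - 456\right) \left(2467 - 1934\right) - -184 = \left(- \frac{2233}{5}\right) 533 + 184 = - \frac{1190189}{5} + 184 = - \frac{1189269}{5}$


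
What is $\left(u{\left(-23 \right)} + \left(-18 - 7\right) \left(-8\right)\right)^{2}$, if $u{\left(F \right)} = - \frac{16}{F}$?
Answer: $\frac{21307456}{529} \approx 40279.0$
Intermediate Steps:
$\left(u{\left(-23 \right)} + \left(-18 - 7\right) \left(-8\right)\right)^{2} = \left(- \frac{16}{-23} + \left(-18 - 7\right) \left(-8\right)\right)^{2} = \left(\left(-16\right) \left(- \frac{1}{23}\right) - -200\right)^{2} = \left(\frac{16}{23} + 200\right)^{2} = \left(\frac{4616}{23}\right)^{2} = \frac{21307456}{529}$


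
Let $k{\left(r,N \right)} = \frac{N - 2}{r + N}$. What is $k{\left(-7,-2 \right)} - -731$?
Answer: $\frac{6583}{9} \approx 731.44$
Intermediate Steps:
$k{\left(r,N \right)} = \frac{-2 + N}{N + r}$
$k{\left(-7,-2 \right)} - -731 = \frac{-2 - 2}{-2 - 7} - -731 = \frac{1}{-9} \left(-4\right) + 731 = \left(- \frac{1}{9}\right) \left(-4\right) + 731 = \frac{4}{9} + 731 = \frac{6583}{9}$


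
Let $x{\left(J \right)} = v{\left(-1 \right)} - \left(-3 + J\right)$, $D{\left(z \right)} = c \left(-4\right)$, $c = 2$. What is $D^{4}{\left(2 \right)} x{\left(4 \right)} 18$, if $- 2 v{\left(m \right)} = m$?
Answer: $-36864$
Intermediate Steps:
$v{\left(m \right)} = - \frac{m}{2}$
$D{\left(z \right)} = -8$ ($D{\left(z \right)} = 2 \left(-4\right) = -8$)
$x{\left(J \right)} = \frac{7}{2} - J$ ($x{\left(J \right)} = \left(- \frac{1}{2}\right) \left(-1\right) - \left(-3 + J\right) = \frac{1}{2} - \left(-3 + J\right) = \frac{7}{2} - J$)
$D^{4}{\left(2 \right)} x{\left(4 \right)} 18 = \left(-8\right)^{4} \left(\frac{7}{2} - 4\right) 18 = 4096 \left(\frac{7}{2} - 4\right) 18 = 4096 \left(- \frac{1}{2}\right) 18 = \left(-2048\right) 18 = -36864$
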